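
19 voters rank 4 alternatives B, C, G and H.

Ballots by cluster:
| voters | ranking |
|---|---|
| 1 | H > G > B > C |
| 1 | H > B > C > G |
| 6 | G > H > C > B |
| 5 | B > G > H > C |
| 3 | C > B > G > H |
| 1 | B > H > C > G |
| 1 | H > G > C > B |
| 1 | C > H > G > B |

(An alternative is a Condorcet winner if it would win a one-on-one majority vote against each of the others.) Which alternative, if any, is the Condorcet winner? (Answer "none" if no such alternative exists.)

none

Check each pair by majority over 19 ballots:
B vs C: B is ranked higher on 1+1+5+1 = 8 ballots, C on 11. C wins 11–8.
B vs G: 10 to 9, B.
B vs H: B preferred on 5+3+1 = 9 ballots; H wins 10–9.
C vs G: 6 to 13, G.
C vs H: C is ranked higher on 3+1 = 4 ballots, H on 15. H wins 15–4.
G vs H: 6+5+3 = 14 for G, 5 for H — G by 14–5.
Each alternative drops at least one matchup (B loses to C; C loses to G; G loses to B; H loses to G); the cycle B → G → C → B rules out a Condorcet winner.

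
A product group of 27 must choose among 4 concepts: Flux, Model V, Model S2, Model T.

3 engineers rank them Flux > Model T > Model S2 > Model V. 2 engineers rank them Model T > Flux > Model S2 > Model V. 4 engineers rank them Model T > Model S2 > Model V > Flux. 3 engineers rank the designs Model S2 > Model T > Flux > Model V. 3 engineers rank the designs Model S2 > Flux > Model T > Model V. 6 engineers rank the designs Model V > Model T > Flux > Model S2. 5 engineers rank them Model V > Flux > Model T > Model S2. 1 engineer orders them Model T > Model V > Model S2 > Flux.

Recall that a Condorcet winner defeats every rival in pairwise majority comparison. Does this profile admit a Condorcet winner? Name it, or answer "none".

Check each pair by majority over 27 ballots:
Flux vs Model V: 11 to 16, Model V.
Flux vs Model S2: 3+2+6+5 = 16 for Flux, 11 for Model S2 — Flux by 16–11.
Flux vs Model T: Flux preferred on 3+3+5 = 11 ballots; Model T wins 16–11.
Model V vs Model S2: 6+5+1 = 12 for Model V, 15 for Model S2 — Model S2 by 15–12.
Model V vs Model T: 11 to 16, Model T.
Model S2 vs Model T: 6 to 21, Model T.
Only Model T has no losses; Model T is the Condorcet winner.

Model T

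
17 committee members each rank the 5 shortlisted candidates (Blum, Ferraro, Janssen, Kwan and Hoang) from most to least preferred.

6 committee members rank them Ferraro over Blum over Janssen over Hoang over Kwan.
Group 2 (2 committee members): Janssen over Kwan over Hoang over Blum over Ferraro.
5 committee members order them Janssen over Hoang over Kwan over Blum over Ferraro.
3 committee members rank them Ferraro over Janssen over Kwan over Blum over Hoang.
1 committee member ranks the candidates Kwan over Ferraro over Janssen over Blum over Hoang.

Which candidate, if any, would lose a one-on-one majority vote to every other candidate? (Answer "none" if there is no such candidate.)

Pairwise majorities:
Blum vs Ferraro: 2+5 = 7 for Blum, 10 for Ferraro — Ferraro by 10–7.
Blum vs Janssen: Blum preferred on 6 ballots; Janssen wins 11–6.
Blum vs Kwan: Blum preferred on 6 ballots; Kwan wins 11–6.
Blum–Hoang: Blum 10–7.
Ferraro vs Janssen: Ferraro preferred on 6+3+1 = 10 ballots; Ferraro wins 10–7.
Ferraro vs Kwan: Ferraro wins 9–8.
Ferraro–Hoang: Ferraro 10–7.
Janssen–Kwan: Janssen 16–1.
Janssen vs Hoang: 17 to 0, Janssen.
Kwan vs Hoang: 2+3+1 = 6 for Kwan, 11 for Hoang — Hoang by 11–6.
No candidate is winless: Blum beats Hoang; Ferraro beats Blum; Janssen beats Blum; Kwan beats Blum; Hoang beats Kwan. There is no Condorcet loser.

none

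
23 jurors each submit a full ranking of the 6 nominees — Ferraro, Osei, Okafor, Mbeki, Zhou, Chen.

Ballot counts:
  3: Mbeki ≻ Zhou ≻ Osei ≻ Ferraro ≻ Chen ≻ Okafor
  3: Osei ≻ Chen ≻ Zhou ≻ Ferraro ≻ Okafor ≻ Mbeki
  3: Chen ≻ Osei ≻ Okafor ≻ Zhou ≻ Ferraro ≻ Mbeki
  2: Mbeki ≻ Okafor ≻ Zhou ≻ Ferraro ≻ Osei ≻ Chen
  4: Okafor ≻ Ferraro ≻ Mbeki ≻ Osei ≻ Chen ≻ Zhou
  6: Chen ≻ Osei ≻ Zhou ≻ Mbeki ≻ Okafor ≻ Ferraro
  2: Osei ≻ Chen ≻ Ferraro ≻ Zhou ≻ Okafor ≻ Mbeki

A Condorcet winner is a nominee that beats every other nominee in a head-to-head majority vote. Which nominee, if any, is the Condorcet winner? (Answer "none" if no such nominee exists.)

Osei

Check each pair by majority over 23 ballots:
Ferraro vs Osei: 2+4 = 6 for Ferraro, 17 for Osei — Osei by 17–6.
Ferraro vs Okafor: 3+3+2 = 8 for Ferraro, 15 for Okafor — Okafor by 15–8.
Ferraro vs Mbeki: 12 to 11, Ferraro.
Ferraro vs Zhou: Ferraro preferred on 4+2 = 6 ballots; Zhou wins 17–6.
Ferraro vs Chen: 9 to 14, Chen.
Osei vs Okafor: Osei is ranked higher on 3+3+3+6+2 = 17 ballots, Okafor on 6. Osei wins 17–6.
Osei vs Mbeki: 14 to 9, Osei.
Osei vs Zhou: Osei preferred on 3+3+4+6+2 = 18 ballots; Osei wins 18–5.
Osei vs Chen: Osei is ranked higher on 3+3+2+4+2 = 14 ballots, Chen on 9. Osei wins 14–9.
Okafor vs Mbeki: 3+3+4+2 = 12 for Okafor, 11 for Mbeki — Okafor by 12–11.
Okafor vs Zhou: 3+2+4 = 9 for Okafor, 14 for Zhou — Zhou by 14–9.
Okafor vs Chen: Okafor preferred on 2+4 = 6 ballots; Chen wins 17–6.
Mbeki vs Zhou: 9 to 14, Zhou.
Mbeki vs Chen: Mbeki is ranked higher on 3+2+4 = 9 ballots, Chen on 14. Chen wins 14–9.
Zhou vs Chen: 5 to 18, Chen.
Osei wins every pairwise contest, so Osei is the Condorcet winner.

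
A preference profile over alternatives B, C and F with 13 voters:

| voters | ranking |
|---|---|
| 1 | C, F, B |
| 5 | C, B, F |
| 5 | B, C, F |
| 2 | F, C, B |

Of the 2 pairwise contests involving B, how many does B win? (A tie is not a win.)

B against each rival (13 voters):
B–C: C 8–5.
B vs F: 10 to 3, B.
B beats F; loses to C — 1 pairwise win.

1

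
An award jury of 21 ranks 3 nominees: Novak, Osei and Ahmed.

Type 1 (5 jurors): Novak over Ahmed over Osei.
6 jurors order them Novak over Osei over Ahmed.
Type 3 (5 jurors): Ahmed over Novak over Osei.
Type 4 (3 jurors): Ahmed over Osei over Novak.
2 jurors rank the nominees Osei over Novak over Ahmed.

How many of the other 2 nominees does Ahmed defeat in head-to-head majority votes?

1

Ahmed against each rival (21 jurors):
Ahmed vs Novak: Ahmed is ranked higher on 5+3 = 8 ballots, Novak on 13. Novak wins 13–8.
Ahmed vs Osei: Ahmed preferred on 5+5+3 = 13 ballots; Ahmed wins 13–8.
Ahmed beats Osei; loses to Novak — 1 pairwise win.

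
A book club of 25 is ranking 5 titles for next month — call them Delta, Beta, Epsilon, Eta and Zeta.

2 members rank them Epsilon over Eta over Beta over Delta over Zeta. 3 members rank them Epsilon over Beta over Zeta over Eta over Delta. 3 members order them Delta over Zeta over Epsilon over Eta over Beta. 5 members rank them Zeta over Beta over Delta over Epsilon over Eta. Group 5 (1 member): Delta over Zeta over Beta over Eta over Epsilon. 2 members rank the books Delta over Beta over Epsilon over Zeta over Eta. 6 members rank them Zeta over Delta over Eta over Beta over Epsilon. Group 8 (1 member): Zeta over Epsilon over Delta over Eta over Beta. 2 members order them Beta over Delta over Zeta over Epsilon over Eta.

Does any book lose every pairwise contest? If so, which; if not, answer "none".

Pairwise majorities:
Delta vs Beta: 13 to 12, Delta.
Delta vs Epsilon: Delta is ranked higher on 3+5+1+2+6+2 = 19 ballots, Epsilon on 6. Delta wins 19–6.
Delta vs Eta: Delta wins 20–5.
Delta vs Zeta: Zeta wins 15–10.
Beta–Epsilon: Beta 16–9.
Beta–Eta: Beta 13–12.
Beta vs Zeta: 9 to 16, Zeta.
Epsilon vs Eta: 18 to 7, Epsilon.
Epsilon vs Zeta: 2+3+2 = 7 for Epsilon, 18 for Zeta — Zeta by 18–7.
Eta vs Zeta: 2 for Eta, 23 for Zeta — Zeta by 23–2.
Eta is beaten in every head-to-head and is the Condorcet loser.

Eta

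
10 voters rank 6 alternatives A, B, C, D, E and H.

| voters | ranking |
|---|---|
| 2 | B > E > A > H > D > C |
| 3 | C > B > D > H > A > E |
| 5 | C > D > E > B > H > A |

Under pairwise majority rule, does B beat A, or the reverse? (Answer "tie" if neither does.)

Ballots ranking B above A: 2 + 3 + 5 = 10.
Ballots ranking A above B: 10 − 10 = 0.
B wins the head-to-head 10–0.

B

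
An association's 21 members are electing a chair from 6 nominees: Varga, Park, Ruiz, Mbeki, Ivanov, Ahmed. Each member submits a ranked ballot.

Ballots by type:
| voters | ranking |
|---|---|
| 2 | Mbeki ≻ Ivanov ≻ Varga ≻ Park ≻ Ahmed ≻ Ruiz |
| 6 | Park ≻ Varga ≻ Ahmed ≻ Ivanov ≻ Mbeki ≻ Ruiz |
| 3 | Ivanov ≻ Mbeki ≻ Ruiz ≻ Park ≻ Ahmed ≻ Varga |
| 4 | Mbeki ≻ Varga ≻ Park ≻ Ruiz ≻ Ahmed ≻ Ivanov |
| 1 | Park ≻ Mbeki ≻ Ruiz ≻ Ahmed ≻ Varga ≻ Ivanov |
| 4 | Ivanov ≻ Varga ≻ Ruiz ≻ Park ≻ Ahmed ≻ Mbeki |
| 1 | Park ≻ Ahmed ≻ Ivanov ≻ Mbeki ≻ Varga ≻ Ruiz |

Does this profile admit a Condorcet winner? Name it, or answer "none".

Park

Check each pair by majority over 21 ballots:
Varga vs Park: Park, 11–10.
Varga vs Ruiz: Varga, 17–4.
Varga vs Mbeki: Mbeki wins 11–10.
Varga–Ivanov: Varga 11–10.
Varga–Ahmed: Varga 16–5.
Park vs Ruiz: Park wins 14–7.
Park vs Mbeki: Park, 12–9.
Park–Ivanov: Park 12–9.
Park vs Ahmed: Park, 21–0.
Ruiz vs Mbeki: Mbeki wins 17–4.
Ruiz–Ivanov: Ivanov 16–5.
Ruiz vs Ahmed: Ruiz, 12–9.
Mbeki vs Ivanov: Ivanov wins 14–7.
Mbeki–Ahmed: Ahmed 11–10.
Ivanov–Ahmed: Ahmed 12–9.
Park wins every pairwise contest, so Park is the Condorcet winner.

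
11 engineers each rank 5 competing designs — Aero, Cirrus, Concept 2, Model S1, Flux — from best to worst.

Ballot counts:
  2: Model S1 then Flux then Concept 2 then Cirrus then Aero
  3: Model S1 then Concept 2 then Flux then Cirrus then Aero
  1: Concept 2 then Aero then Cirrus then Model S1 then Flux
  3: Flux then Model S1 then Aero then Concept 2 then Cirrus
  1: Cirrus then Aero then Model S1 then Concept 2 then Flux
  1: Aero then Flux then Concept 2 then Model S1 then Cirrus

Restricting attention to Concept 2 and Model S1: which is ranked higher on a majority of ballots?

Ballots ranking Concept 2 above Model S1: 1 + 1 = 2.
Ballots ranking Model S1 above Concept 2: 11 − 2 = 9.
Model S1 wins the head-to-head 9–2.

Model S1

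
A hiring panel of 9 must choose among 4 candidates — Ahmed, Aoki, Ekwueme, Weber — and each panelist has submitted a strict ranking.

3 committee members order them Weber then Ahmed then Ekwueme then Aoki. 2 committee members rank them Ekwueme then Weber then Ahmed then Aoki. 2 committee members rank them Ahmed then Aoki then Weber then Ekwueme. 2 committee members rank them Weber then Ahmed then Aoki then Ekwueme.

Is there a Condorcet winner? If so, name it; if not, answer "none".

Head-to-head results (9 committee members):
Ahmed vs Aoki: Ahmed, 9–0.
Ahmed vs Ekwueme: Ahmed, 7–2.
Ahmed vs Weber: Weber, 7–2.
Aoki vs Ekwueme: Ekwueme, 5–4.
Aoki vs Weber: 2 for Aoki, 7 for Weber — Weber by 7–2.
Ekwueme–Weber: Weber 7–2.
Weber beats each of Ahmed, Aoki, Ekwueme — Weber is the Condorcet winner.

Weber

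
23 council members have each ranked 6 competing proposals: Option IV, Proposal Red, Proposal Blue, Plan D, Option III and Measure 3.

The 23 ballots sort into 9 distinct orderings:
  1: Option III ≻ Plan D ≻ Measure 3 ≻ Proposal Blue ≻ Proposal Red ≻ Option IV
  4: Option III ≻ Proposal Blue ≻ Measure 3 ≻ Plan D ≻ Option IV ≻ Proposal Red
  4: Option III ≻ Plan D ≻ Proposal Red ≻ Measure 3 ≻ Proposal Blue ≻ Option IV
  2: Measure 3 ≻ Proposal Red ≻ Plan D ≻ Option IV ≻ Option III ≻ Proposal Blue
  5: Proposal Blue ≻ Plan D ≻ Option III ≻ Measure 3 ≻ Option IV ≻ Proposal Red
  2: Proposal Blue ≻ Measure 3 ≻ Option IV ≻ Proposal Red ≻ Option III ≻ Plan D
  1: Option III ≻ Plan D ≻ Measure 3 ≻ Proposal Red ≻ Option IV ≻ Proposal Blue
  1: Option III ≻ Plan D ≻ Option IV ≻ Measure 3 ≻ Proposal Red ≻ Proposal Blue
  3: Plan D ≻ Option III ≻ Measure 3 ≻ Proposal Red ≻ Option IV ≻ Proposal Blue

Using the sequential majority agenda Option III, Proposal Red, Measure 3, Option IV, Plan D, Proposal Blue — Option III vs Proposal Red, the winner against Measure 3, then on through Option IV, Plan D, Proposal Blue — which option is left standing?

Round 1: Option III vs Proposal Red — 19–4, Option III advances.
Round 2: Option III vs Measure 3 — 19–4, Option III advances.
Round 3: Option III vs Option IV — 19–4, Option III advances.
Round 4: Option III vs Plan D — 13–10, Option III advances.
Round 5: Option III vs Proposal Blue — 16–7, Option III advances.
The agenda winner is Option III.

Option III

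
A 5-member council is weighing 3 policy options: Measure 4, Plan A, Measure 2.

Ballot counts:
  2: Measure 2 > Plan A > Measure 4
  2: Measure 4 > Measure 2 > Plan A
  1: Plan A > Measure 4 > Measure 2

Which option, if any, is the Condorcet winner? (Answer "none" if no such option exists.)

Head-to-head results (5 council members):
Measure 4 vs Plan A: 2 to 3, Plan A.
Measure 4 vs Measure 2: 2+1 = 3 for Measure 4, 2 for Measure 2 — Measure 4 by 3–2.
Plan A vs Measure 2: 1 to 4, Measure 2.
Every option loses at least once (Measure 4 loses to Plan A; Plan A loses to Measure 2; Measure 2 loses to Measure 4). The majority relation contains the cycle Measure 4 beats Measure 2 beats Plan A beats Measure 4, so there is no Condorcet winner.

none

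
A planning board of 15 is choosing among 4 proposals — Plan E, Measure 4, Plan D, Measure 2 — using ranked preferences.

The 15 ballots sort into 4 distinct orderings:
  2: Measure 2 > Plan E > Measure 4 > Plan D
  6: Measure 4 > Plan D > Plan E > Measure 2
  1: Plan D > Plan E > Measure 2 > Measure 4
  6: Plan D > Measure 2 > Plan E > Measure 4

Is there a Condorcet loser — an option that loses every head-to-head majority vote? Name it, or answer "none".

Head-to-head results (15 council members):
Plan E vs Measure 4: 9 to 6, Plan E.
Plan E–Plan D: Plan D 13–2.
Plan E vs Measure 2: Plan E preferred on 6+1 = 7 ballots; Measure 2 wins 8–7.
Measure 4 vs Plan D: Measure 4 is ranked higher on 2+6 = 8 ballots, Plan D on 7. Measure 4 wins 8–7.
Measure 4 vs Measure 2: Measure 4 is ranked higher on 6 ballots, Measure 2 on 9. Measure 2 wins 9–6.
Plan D–Measure 2: Plan D 13–2.
No option is winless: Plan E beats Measure 4; Measure 4 beats Plan D; Plan D beats Plan E; Measure 2 beats Plan E. There is no Condorcet loser.

none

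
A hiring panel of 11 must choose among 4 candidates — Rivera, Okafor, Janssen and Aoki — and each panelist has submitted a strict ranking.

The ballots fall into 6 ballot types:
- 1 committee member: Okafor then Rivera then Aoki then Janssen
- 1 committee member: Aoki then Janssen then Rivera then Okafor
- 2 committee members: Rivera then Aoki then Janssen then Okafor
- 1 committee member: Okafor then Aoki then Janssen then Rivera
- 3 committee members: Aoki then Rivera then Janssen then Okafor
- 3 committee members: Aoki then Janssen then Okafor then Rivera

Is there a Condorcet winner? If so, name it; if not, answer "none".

Check each pair by majority over 11 ballots:
Rivera vs Okafor: 1+2+3 = 6 for Rivera, 5 for Okafor — Rivera by 6–5.
Rivera vs Janssen: Rivera wins 6–5.
Rivera vs Aoki: Aoki wins 8–3.
Okafor–Janssen: Janssen 9–2.
Okafor–Aoki: Aoki 9–2.
Janssen vs Aoki: 0 to 11, Aoki.
Aoki wins every pairwise contest, so Aoki is the Condorcet winner.

Aoki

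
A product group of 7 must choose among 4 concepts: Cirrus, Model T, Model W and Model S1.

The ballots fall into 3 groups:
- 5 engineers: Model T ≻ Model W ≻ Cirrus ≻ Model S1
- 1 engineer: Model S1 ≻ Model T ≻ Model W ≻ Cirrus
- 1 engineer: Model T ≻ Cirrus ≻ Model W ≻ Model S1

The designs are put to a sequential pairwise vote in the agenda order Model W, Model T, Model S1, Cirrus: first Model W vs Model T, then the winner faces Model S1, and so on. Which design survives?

Model T

Round 1: Model W vs Model T — 0–7, Model T advances.
Round 2: Model T vs Model S1 — 6–1, Model T advances.
Round 3: Model T vs Cirrus — 7–0, Model T advances.
Model T survives the agenda.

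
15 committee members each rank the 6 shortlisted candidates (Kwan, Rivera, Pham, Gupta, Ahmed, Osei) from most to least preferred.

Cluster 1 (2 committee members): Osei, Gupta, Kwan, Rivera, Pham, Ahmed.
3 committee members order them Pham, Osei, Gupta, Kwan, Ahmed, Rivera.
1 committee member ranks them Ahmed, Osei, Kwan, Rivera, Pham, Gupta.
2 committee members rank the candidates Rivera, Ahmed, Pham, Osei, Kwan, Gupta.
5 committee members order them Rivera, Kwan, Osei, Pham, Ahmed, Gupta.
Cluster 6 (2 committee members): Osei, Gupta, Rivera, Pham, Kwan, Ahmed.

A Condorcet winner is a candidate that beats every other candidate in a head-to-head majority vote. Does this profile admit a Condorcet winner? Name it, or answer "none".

Osei

Head-to-head results (15 committee members):
Kwan vs Rivera: Rivera, 9–6.
Kwan vs Pham: Kwan wins 8–7.
Kwan vs Gupta: Kwan wins 8–7.
Kwan vs Ahmed: Kwan, 12–3.
Kwan vs Osei: Osei wins 10–5.
Rivera vs Pham: Rivera, 12–3.
Rivera vs Gupta: Rivera wins 8–7.
Rivera–Ahmed: Rivera 11–4.
Rivera vs Osei: Osei, 8–7.
Pham vs Gupta: Pham wins 11–4.
Pham vs Ahmed: Pham, 12–3.
Pham vs Osei: Osei wins 10–5.
Gupta–Ahmed: Ahmed 8–7.
Gupta vs Osei: Osei, 15–0.
Ahmed–Osei: Osei 12–3.
Osei defeats every rival head-to-head and is the Condorcet winner.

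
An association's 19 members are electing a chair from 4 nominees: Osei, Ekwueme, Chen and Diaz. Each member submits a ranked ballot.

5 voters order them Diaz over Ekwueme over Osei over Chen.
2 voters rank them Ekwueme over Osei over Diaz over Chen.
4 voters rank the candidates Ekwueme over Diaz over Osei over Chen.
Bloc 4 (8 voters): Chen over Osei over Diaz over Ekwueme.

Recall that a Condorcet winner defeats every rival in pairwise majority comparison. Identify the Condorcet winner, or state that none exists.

none

Pairwise majorities:
Osei vs Ekwueme: Osei preferred on 8 ballots; Ekwueme wins 11–8.
Osei vs Chen: Osei is ranked higher on 5+2+4 = 11 ballots, Chen on 8. Osei wins 11–8.
Osei vs Diaz: Osei preferred on 2+8 = 10 ballots; Osei wins 10–9.
Ekwueme vs Chen: Ekwueme is ranked higher on 5+2+4 = 11 ballots, Chen on 8. Ekwueme wins 11–8.
Ekwueme vs Diaz: Ekwueme is ranked higher on 2+4 = 6 ballots, Diaz on 13. Diaz wins 13–6.
Chen vs Diaz: 8 for Chen, 11 for Diaz — Diaz by 11–8.
No candidate is unbeaten: Osei loses to Ekwueme; Ekwueme loses to Diaz; Chen loses to Osei; Diaz loses to Osei. In particular Osei > Diaz > Ekwueme > Osei is a majority cycle — no Condorcet winner exists.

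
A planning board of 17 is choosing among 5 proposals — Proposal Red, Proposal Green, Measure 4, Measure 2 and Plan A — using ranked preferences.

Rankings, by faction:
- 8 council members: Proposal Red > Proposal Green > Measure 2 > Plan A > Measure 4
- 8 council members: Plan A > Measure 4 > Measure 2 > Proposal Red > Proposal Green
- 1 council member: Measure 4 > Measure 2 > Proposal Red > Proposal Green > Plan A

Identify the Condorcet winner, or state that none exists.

Pairwise majorities:
Proposal Red vs Proposal Green: Proposal Red is ranked higher on 8+8+1 = 17 ballots, Proposal Green on 0. Proposal Red wins 17–0.
Proposal Red vs Measure 4: Proposal Red is ranked higher on 8 ballots, Measure 4 on 9. Measure 4 wins 9–8.
Proposal Red vs Measure 2: 8 for Proposal Red, 9 for Measure 2 — Measure 2 by 9–8.
Proposal Red vs Plan A: Proposal Red is ranked higher on 8+1 = 9 ballots, Plan A on 8. Proposal Red wins 9–8.
Proposal Green vs Measure 4: Proposal Green preferred on 8 ballots; Measure 4 wins 9–8.
Proposal Green vs Measure 2: 8 for Proposal Green, 9 for Measure 2 — Measure 2 by 9–8.
Proposal Green vs Plan A: Proposal Green is ranked higher on 8+1 = 9 ballots, Plan A on 8. Proposal Green wins 9–8.
Measure 4 vs Measure 2: Measure 4 preferred on 8+1 = 9 ballots; Measure 4 wins 9–8.
Measure 4 vs Plan A: Measure 4 preferred on 1 ballot; Plan A wins 16–1.
Measure 2 vs Plan A: 9 to 8, Measure 2.
Every option loses at least once (Proposal Red loses to Measure 4; Proposal Green loses to Proposal Red; Measure 4 loses to Plan A; Measure 2 loses to Measure 4; Plan A loses to Proposal Red). The majority relation contains the cycle Proposal Red > Plan A > Measure 4 > Proposal Red, so there is no Condorcet winner.

none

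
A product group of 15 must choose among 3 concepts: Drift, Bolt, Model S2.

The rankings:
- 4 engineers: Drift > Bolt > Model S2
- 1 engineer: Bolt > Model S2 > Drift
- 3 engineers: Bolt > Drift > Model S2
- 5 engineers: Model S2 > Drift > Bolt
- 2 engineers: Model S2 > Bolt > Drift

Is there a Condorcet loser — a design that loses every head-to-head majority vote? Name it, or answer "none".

none

Head-to-head results (15 engineers):
Drift vs Bolt: Drift preferred on 4+5 = 9 ballots; Drift wins 9–6.
Drift vs Model S2: 7 to 8, Model S2.
Bolt vs Model S2: 4+1+3 = 8 for Bolt, 7 for Model S2 — Bolt by 8–7.
Every design wins at least one matchup (Drift beats Bolt; Bolt beats Model S2; Model S2 beats Drift), so there is no Condorcet loser.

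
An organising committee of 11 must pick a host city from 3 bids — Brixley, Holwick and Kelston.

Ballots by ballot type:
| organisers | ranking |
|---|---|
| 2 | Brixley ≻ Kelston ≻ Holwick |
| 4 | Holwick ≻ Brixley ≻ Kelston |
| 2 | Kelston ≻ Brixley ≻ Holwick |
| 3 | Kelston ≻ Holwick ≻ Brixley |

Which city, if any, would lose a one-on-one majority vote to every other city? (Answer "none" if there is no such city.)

Pairwise majorities:
Brixley vs Holwick: Holwick, 7–4.
Brixley vs Kelston: 2+4 = 6 for Brixley, 5 for Kelston — Brixley by 6–5.
Holwick vs Kelston: Holwick is ranked higher on 4 ballots, Kelston on 7. Kelston wins 7–4.
Each city has at least one pairwise win (Brixley beats Kelston; Holwick beats Brixley; Kelston beats Holwick) — no Condorcet loser.

none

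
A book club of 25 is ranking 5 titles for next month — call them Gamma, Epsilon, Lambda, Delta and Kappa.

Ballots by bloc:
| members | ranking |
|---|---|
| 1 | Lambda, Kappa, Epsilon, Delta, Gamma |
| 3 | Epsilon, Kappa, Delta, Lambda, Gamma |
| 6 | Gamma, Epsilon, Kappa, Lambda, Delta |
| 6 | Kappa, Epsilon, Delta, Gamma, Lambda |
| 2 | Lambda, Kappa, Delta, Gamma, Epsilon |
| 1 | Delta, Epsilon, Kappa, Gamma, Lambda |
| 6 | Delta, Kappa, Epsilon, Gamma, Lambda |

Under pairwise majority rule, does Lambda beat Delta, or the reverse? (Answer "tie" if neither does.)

Ballots ranking Lambda above Delta: 1 + 6 + 2 = 9.
Ballots ranking Delta above Lambda: 25 − 9 = 16.
Delta wins the head-to-head 16–9.

Delta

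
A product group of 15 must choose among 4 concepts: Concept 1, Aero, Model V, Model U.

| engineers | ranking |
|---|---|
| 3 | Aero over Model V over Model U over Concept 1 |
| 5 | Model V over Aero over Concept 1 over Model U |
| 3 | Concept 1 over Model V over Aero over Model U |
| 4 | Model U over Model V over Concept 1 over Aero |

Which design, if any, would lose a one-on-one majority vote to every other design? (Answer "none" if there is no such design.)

Head-to-head results (15 engineers):
Concept 1 vs Aero: Concept 1 preferred on 3+4 = 7 ballots; Aero wins 8–7.
Concept 1 vs Model V: Model V wins 12–3.
Concept 1–Model U: Concept 1 8–7.
Aero vs Model V: 3 for Aero, 12 for Model V — Model V by 12–3.
Aero vs Model U: Aero, 11–4.
Model V vs Model U: Model V is ranked higher on 3+5+3 = 11 ballots, Model U on 4. Model V wins 11–4.
Model U is beaten in every head-to-head and is the Condorcet loser.

Model U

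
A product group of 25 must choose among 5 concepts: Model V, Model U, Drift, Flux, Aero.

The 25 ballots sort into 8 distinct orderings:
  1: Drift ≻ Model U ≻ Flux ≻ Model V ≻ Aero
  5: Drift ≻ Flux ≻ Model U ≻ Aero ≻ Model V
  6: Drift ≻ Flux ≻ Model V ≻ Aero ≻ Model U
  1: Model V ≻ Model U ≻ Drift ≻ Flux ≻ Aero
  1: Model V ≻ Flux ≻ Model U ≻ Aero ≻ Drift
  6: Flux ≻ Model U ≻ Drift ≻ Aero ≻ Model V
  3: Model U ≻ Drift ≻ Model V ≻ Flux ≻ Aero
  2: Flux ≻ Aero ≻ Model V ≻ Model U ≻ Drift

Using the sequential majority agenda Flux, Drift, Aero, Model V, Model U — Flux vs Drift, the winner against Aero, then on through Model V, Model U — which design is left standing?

Round 1: Flux vs Drift — 9–16, Drift advances.
Round 2: Drift vs Aero — 22–3, Drift advances.
Round 3: Drift vs Model V — 21–4, Drift advances.
Round 4: Drift vs Model U — 12–13, Model U advances.
Model U survives the agenda.

Model U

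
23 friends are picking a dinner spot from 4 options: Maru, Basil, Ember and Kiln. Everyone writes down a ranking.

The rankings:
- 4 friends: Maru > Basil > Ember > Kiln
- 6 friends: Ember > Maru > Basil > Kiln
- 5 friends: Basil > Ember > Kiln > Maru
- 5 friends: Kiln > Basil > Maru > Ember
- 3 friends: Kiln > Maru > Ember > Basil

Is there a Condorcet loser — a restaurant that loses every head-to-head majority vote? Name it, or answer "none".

none

Pairwise majorities:
Maru vs Basil: Maru wins 13–10.
Maru vs Ember: Maru wins 12–11.
Maru vs Kiln: Kiln, 13–10.
Basil vs Ember: Basil wins 14–9.
Basil vs Kiln: 4+6+5 = 15 for Basil, 8 for Kiln — Basil by 15–8.
Ember vs Kiln: Ember is ranked higher on 4+6+5 = 15 ballots, Kiln on 8. Ember wins 15–8.
Each restaurant has at least one pairwise win (Maru beats Basil; Basil beats Ember; Ember beats Kiln; Kiln beats Maru) — no Condorcet loser.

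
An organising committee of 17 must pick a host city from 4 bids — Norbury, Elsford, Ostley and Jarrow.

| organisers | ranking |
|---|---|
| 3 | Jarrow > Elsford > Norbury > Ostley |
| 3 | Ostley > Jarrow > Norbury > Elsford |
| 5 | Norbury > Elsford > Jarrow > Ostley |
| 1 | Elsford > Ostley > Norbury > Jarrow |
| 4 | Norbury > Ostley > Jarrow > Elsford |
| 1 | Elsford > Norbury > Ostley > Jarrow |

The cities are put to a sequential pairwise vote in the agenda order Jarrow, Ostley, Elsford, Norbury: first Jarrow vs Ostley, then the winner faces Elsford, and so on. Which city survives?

Round 1: Jarrow vs Ostley — 8–9, Ostley advances.
Round 2: Ostley vs Elsford — 7–10, Elsford advances.
Round 3: Elsford vs Norbury — 5–12, Norbury advances.
The agenda winner is Norbury.

Norbury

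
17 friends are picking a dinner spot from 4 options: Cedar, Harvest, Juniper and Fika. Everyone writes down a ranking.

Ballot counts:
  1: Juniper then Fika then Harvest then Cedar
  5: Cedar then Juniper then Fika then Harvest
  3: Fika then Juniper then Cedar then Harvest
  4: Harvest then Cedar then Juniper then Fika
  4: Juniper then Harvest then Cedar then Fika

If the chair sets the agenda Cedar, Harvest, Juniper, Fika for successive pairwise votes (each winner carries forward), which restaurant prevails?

Juniper

Round 1: Cedar vs Harvest — 8–9, Harvest advances.
Round 2: Harvest vs Juniper — 4–13, Juniper advances.
Round 3: Juniper vs Fika — 14–3, Juniper advances.
The agenda winner is Juniper.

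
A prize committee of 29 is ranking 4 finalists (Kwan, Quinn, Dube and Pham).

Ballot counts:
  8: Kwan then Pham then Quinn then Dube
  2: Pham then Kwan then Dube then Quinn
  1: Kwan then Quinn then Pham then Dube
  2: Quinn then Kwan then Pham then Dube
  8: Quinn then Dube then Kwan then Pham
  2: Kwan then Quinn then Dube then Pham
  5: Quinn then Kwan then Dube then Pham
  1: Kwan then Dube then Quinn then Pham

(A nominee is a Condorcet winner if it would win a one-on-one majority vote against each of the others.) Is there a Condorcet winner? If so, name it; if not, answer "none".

Quinn

Pairwise majorities:
Kwan vs Quinn: Quinn wins 15–14.
Kwan vs Dube: Kwan preferred on 21 ballots; Kwan wins 21–8.
Kwan vs Pham: 27 to 2, Kwan.
Quinn vs Dube: 26 to 3, Quinn.
Quinn vs Pham: Quinn, 19–10.
Dube–Pham: Dube 16–13.
Quinn wins every pairwise contest, so Quinn is the Condorcet winner.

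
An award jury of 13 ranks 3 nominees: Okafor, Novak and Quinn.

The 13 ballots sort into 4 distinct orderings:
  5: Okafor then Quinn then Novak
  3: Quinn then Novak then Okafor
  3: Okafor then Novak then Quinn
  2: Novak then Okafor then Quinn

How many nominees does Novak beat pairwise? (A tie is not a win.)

Novak against each rival (13 jurors):
Novak vs Okafor: Okafor, 8–5.
Novak–Quinn: Quinn 8–5.
Novak beats no one; loses to Okafor, Quinn — 0 pairwise wins.

0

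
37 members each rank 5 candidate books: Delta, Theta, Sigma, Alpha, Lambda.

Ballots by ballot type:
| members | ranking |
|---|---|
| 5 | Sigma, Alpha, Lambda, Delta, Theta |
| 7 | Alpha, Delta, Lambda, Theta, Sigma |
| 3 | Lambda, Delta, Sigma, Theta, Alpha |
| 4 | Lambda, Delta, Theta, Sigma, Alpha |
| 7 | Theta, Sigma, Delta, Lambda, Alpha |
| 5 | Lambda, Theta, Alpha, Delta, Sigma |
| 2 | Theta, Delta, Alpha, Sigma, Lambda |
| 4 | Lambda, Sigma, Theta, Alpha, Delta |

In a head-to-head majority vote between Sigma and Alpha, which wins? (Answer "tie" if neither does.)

Sigma

Ballots ranking Sigma above Alpha: 5 + 3 + 4 + 7 + 4 = 23.
Ballots ranking Alpha above Sigma: 37 − 23 = 14.
Sigma wins the head-to-head 23–14.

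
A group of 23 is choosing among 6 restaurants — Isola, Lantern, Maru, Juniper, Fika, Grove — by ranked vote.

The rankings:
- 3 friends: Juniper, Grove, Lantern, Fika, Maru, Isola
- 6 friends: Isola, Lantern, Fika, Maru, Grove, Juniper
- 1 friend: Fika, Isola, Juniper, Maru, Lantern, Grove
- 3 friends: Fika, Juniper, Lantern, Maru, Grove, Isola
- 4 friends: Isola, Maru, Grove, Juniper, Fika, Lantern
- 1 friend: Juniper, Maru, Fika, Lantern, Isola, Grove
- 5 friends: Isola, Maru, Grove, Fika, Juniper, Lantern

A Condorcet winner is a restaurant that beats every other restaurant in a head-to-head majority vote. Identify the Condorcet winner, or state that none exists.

Isola

Head-to-head results (23 friends):
Isola vs Lantern: 16 to 7, Isola.
Isola vs Maru: 16 to 7, Isola.
Isola vs Juniper: Isola, 16–7.
Isola–Fika: Isola 15–8.
Isola–Grove: Isola 17–6.
Lantern vs Maru: Lantern wins 12–11.
Lantern–Juniper: Juniper 17–6.
Lantern–Fika: Fika 14–9.
Lantern vs Grove: Lantern is ranked higher on 6+1+3+1 = 11 ballots, Grove on 12. Grove wins 12–11.
Maru vs Juniper: 15 to 8, Maru.
Maru–Fika: Fika 13–10.
Maru vs Grove: Maru preferred on 6+1+3+4+1+5 = 20 ballots; Maru wins 20–3.
Juniper vs Fika: 8 to 15, Fika.
Juniper vs Grove: Grove wins 15–8.
Fika vs Grove: Fika is ranked higher on 6+1+3+1 = 11 ballots, Grove on 12. Grove wins 12–11.
Isola defeats every rival head-to-head and is the Condorcet winner.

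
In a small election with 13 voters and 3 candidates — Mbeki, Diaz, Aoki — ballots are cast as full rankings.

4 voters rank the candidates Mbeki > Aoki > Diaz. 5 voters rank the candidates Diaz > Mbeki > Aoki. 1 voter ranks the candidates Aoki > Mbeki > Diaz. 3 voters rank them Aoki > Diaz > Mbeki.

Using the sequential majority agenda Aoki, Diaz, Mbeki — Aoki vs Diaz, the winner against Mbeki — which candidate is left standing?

Round 1: Aoki vs Diaz — 8–5, Aoki advances.
Round 2: Aoki vs Mbeki — 4–9, Mbeki advances.
The agenda winner is Mbeki.

Mbeki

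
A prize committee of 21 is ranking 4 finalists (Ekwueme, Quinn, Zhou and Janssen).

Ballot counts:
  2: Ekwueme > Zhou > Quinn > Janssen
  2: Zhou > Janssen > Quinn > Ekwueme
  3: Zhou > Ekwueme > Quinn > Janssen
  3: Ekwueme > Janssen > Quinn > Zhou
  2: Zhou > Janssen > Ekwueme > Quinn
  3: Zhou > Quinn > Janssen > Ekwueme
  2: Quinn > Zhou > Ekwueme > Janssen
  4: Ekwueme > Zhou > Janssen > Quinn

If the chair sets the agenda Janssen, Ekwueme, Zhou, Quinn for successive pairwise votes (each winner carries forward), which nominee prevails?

Round 1: Janssen vs Ekwueme — 7–14, Ekwueme advances.
Round 2: Ekwueme vs Zhou — 9–12, Zhou advances.
Round 3: Zhou vs Quinn — 16–5, Zhou advances.
Zhou survives the agenda.

Zhou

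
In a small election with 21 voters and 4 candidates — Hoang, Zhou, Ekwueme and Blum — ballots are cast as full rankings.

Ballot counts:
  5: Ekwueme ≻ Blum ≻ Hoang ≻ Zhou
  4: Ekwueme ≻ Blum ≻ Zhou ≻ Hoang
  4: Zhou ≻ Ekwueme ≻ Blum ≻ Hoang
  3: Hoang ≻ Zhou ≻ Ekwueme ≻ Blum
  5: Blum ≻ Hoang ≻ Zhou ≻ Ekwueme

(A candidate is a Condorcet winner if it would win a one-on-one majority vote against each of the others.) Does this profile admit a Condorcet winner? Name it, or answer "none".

Head-to-head results (21 voters):
Hoang vs Zhou: 13 to 8, Hoang.
Hoang vs Ekwueme: Hoang is ranked higher on 3+5 = 8 ballots, Ekwueme on 13. Ekwueme wins 13–8.
Hoang vs Blum: 3 to 18, Blum.
Zhou vs Ekwueme: Zhou is ranked higher on 4+3+5 = 12 ballots, Ekwueme on 9. Zhou wins 12–9.
Zhou vs Blum: Zhou preferred on 4+3 = 7 ballots; Blum wins 14–7.
Ekwueme vs Blum: 16 to 5, Ekwueme.
Every candidate loses at least once (Hoang loses to Ekwueme; Zhou loses to Hoang; Ekwueme loses to Zhou; Blum loses to Ekwueme). The majority relation contains the cycle Hoang beats Zhou beats Ekwueme beats Hoang, so there is no Condorcet winner.

none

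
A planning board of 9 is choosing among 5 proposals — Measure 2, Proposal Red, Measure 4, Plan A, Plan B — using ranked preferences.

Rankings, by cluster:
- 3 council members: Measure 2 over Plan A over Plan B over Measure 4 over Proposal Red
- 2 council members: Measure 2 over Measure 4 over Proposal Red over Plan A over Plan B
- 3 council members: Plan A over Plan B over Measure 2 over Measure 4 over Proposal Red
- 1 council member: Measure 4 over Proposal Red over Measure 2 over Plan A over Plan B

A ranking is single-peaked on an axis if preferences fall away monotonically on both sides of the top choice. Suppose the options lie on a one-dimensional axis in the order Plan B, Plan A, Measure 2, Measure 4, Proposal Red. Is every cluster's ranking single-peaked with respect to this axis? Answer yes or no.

Axis positions: Plan B=1, Plan A=2, Measure 2=3, Measure 4=4, Proposal Red=5.
Cluster 1 (peak Measure 2 at position 3): ranking walks positions 3-2-1-4-5, expanding outward from the peak — single-peaked.
Cluster 2 (peak Measure 2 at position 3): ranking walks positions 3-4-5-2-1, expanding outward from the peak — single-peaked.
Cluster 3 (peak Plan A at position 2): ranking walks positions 2-1-3-4-5, expanding outward from the peak — single-peaked.
Cluster 4 (peak Measure 4 at position 4): ranking walks positions 4-5-3-2-1, expanding outward from the peak — single-peaked.
Every ranking is single-peaked on this axis.

yes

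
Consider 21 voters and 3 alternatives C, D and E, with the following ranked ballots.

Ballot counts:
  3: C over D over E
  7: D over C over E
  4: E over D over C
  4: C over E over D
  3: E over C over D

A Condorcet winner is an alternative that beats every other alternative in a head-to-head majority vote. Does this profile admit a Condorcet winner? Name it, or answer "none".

Pairwise majorities:
C vs D: C is ranked higher on 3+4+3 = 10 ballots, D on 11. D wins 11–10.
C vs E: C, 14–7.
D vs E: D preferred on 3+7 = 10 ballots; E wins 11–10.
No alternative is unbeaten: C loses to D; D loses to E; E loses to C. In particular C → E → D → C is a majority cycle — no Condorcet winner exists.

none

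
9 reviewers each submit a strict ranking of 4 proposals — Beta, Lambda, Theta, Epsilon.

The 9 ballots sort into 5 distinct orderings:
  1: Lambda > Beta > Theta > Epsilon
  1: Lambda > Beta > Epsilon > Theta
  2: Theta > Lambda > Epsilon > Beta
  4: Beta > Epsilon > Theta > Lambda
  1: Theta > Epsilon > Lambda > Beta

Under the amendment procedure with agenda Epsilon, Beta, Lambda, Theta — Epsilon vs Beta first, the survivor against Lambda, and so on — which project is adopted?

Theta

Round 1: Epsilon vs Beta — 3–6, Beta advances.
Round 2: Beta vs Lambda — 4–5, Lambda advances.
Round 3: Lambda vs Theta — 2–7, Theta advances.
The agenda winner is Theta.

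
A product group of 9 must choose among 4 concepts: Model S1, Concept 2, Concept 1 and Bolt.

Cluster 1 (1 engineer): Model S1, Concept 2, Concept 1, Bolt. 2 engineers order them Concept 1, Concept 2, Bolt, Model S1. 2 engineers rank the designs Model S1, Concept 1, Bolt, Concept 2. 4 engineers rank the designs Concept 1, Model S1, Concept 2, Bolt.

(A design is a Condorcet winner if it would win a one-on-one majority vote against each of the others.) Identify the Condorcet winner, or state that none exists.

Concept 1

Check each pair by majority over 9 ballots:
Model S1–Concept 2: Model S1 7–2.
Model S1–Concept 1: Concept 1 6–3.
Model S1 vs Bolt: Model S1, 7–2.
Concept 2–Concept 1: Concept 1 8–1.
Concept 2 vs Bolt: Concept 2 wins 7–2.
Concept 1 vs Bolt: Concept 1, 9–0.
Concept 1 beats each of Model S1, Concept 2, Bolt — Concept 1 is the Condorcet winner.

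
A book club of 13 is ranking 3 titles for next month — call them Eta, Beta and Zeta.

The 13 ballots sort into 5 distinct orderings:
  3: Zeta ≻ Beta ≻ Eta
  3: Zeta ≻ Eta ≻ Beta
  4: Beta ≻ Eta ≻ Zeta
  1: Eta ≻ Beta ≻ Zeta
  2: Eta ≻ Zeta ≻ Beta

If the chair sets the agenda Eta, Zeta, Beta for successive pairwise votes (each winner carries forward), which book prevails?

Round 1: Eta vs Zeta — 7–6, Eta advances.
Round 2: Eta vs Beta — 6–7, Beta advances.
The agenda winner is Beta.

Beta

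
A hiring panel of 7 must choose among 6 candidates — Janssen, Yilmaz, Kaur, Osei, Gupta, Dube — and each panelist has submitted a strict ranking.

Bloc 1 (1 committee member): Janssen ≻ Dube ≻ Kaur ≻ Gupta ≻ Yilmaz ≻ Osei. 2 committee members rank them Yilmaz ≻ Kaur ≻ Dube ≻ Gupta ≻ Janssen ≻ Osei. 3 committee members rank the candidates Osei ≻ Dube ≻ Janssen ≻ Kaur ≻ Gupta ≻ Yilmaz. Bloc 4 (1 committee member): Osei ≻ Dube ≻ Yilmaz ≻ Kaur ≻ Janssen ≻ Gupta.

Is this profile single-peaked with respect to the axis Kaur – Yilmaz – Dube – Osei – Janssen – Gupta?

Axis positions: Kaur=1, Yilmaz=2, Dube=3, Osei=4, Janssen=5, Gupta=6.
Bloc 1: ranking walks positions 5-3-1-6-2-4; Dube is ranked above Osei even though Osei lies between Dube and the peak Janssen on the axis — preferences dip and rise again. Not single-peaked.
Bloc 2: ranking walks positions 2-1-3-6-5-4; Gupta is ranked above Osei even though Osei lies between Gupta and the peak Yilmaz on the axis — preferences dip and rise again. Not single-peaked.
Bloc 3: ranking walks positions 4-3-5-1-6-2; Kaur is ranked above Yilmaz even though Yilmaz lies between Kaur and the peak Osei on the axis — preferences dip and rise again. Not single-peaked.
Bloc 4 (peak Osei at position 4): ranking walks positions 4-3-2-1-5-6, expanding outward from the peak — single-peaked.
Bloc 1 violates single-peakedness, so the profile is not single-peaked on this axis.

no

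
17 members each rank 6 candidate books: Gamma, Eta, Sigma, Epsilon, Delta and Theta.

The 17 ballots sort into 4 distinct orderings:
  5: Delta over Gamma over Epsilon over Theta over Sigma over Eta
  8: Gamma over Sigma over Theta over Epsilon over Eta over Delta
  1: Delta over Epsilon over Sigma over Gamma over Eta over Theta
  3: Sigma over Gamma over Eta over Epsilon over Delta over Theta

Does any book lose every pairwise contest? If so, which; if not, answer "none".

none

Head-to-head results (17 members):
Gamma vs Eta: 5+8+1+3 = 17 for Gamma, 0 for Eta — Gamma by 17–0.
Gamma vs Sigma: Gamma is ranked higher on 5+8 = 13 ballots, Sigma on 4. Gamma wins 13–4.
Gamma vs Epsilon: Gamma, 16–1.
Gamma vs Delta: Gamma is ranked higher on 8+3 = 11 ballots, Delta on 6. Gamma wins 11–6.
Gamma vs Theta: 5+8+1+3 = 17 for Gamma, 0 for Theta — Gamma by 17–0.
Eta vs Sigma: Sigma wins 17–0.
Eta vs Epsilon: Epsilon, 14–3.
Eta vs Delta: Eta, 11–6.
Eta–Theta: Theta 13–4.
Sigma vs Epsilon: 11 to 6, Sigma.
Sigma vs Delta: 8+3 = 11 for Sigma, 6 for Delta — Sigma by 11–6.
Sigma vs Theta: Sigma wins 12–5.
Epsilon vs Delta: Epsilon wins 11–6.
Epsilon vs Theta: Epsilon is ranked higher on 5+1+3 = 9 ballots, Theta on 8. Epsilon wins 9–8.
Delta vs Theta: Delta preferred on 5+1+3 = 9 ballots; Delta wins 9–8.
Every book wins at least one matchup (Gamma beats Eta; Eta beats Delta; Sigma beats Eta; Epsilon beats Eta; Delta beats Theta; Theta beats Eta), so there is no Condorcet loser.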